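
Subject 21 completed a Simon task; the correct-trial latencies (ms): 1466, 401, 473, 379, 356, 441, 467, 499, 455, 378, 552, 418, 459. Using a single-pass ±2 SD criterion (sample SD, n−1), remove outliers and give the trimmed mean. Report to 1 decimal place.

439.8 ms

n = 13, ΣRT = 6744, M = 518.769
Σ(x−M)² = 1007072.31; s = √(1007072.31/12) = 289.694
Cutoffs: 518.769 ± 2·289.694 → [-60.6, 1098.2]
Outside: 1466 → excluded.
Retained (n=12): Σ = 5278, mean = 5278/12 = 439.833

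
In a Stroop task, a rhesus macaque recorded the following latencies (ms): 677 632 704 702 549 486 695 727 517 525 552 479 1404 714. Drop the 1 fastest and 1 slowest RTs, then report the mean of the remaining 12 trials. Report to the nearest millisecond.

Sorted: 479, 486, 517, 525, 549, 552, 632, 677, 695, 702, 704, 714, 727, 1404
Drop lowest 1 (479) and highest 1 (1404)
Remaining (n=12): Σ = 7480, mean = 7480/12 = 623.333

623 ms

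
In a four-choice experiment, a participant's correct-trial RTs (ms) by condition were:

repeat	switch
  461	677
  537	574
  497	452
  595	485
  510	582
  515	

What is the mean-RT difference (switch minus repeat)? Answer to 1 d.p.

M(repeat) = 3115/6 = 519.167
M(switch) = 2770/5 = 554.000
Difference = 554.000 − 519.167 = 34.833 ms

34.8 ms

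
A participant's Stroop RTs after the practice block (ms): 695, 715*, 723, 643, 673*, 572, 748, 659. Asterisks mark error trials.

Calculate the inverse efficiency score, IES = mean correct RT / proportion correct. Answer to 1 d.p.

897.8 ms

Correct trials (n=6): 695, 723, 643, 572, 748, 659
Mean correct RT = 4040/6 = 673.3333 ms
Proportion correct = 6/8
IES = 673.3333 / (6/8) = 897.778 ms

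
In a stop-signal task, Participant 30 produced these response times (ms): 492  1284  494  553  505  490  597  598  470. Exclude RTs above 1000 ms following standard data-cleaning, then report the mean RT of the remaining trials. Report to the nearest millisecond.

525 ms

Excluded: 1284
Retained (n=8): Σ = 4199
Mean = 4199/8 = 524.8750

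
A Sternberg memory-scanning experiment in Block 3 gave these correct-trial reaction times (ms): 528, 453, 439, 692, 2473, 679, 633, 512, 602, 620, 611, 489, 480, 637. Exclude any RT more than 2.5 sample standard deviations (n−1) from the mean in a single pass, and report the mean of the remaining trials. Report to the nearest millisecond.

567 ms

n = 14, ΣRT = 9848, M = 703.429
Σ(x−M)² = 3463231.43; s = √(3463231.43/13) = 516.142
Cutoffs: 703.429 ± 2.5·516.142 → [-586.9, 1993.8]
Outside: 2473 → excluded.
Retained (n=13): Σ = 7375, mean = 7375/13 = 567.308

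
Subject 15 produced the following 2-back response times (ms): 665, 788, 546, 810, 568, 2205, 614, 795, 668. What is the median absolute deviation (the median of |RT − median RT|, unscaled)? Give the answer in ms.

120 ms

Sorted: 546, 568, 614, 665, 668, 788, 795, 810, 2205 → median = 668
|x − 668|: 3, 120, 122, 142, 100, 1537, 54, 127, 0
Sorted deviations: 0, 3, 54, 100, 120, 122, 127, 142, 1537 → MAD = 120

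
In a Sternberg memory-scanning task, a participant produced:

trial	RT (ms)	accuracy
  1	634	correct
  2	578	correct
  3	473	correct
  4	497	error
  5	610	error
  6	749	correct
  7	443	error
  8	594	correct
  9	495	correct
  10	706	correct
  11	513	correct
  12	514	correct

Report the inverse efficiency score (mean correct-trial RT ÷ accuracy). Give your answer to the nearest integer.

Correct trials (n=9): 634, 578, 473, 749, 594, 495, 706, 513, 514
Mean correct RT = 5256/9 = 584.0000 ms
Proportion correct = 9/12
IES = 584.0000 / (9/12) = 778.667 ms

779 ms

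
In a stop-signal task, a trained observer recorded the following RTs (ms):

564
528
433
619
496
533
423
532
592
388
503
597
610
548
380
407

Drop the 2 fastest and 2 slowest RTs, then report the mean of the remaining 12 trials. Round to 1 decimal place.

Sorted: 380, 388, 407, 423, 433, 496, 503, 528, 532, 533, 548, 564, 592, 597, 610, 619
Drop lowest 2 (380, 388) and highest 2 (610, 619)
Remaining (n=12): Σ = 6156, mean = 6156/12 = 513.000

513.0 ms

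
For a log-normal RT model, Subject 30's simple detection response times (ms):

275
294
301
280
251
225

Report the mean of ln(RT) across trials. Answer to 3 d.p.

ln(RT): 5.6168, 5.6836, 5.7071, 5.6348, 5.5255, 5.4161
Σ ln(RT) = 33.5838
Mean = 33.5838/6 = 5.59730

5.597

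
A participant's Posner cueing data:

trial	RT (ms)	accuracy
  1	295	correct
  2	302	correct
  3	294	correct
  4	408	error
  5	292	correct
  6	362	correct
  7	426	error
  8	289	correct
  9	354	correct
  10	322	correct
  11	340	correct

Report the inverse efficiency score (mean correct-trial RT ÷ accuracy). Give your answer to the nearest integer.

387 ms

Correct trials (n=9): 295, 302, 294, 292, 362, 289, 354, 322, 340
Mean correct RT = 2850/9 = 316.6667 ms
Proportion correct = 9/11
IES = 316.6667 / (9/11) = 387.037 ms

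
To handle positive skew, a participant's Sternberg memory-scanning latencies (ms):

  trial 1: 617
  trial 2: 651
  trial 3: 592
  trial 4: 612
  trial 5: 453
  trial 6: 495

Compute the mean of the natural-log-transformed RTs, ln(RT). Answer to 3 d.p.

6.337

ln(RT): 6.4249, 6.4785, 6.3835, 6.4167, 6.1159, 6.2046
Σ ln(RT) = 38.0241
Mean = 38.0241/6 = 6.33734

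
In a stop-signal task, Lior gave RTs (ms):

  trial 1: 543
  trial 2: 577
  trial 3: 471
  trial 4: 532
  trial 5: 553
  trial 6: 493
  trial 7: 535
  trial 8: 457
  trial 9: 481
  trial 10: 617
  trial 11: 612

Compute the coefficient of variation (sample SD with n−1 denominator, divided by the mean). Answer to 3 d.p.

0.102

n = 11, Σ = 5871, M = 533.7273
Σ(x−M)² = 29656.182; s = √(29656.182/10) = 54.4575
CV = 54.4575 / 533.7273 = 0.10203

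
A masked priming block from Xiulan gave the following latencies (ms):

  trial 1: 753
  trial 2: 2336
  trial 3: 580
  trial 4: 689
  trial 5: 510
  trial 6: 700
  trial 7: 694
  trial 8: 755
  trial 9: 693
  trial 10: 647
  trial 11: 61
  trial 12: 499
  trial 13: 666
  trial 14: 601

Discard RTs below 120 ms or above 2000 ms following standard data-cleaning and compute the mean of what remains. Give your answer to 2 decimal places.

Excluded: 61, 2336
Retained (n=12): Σ = 7787
Mean = 7787/12 = 648.9167

648.92 ms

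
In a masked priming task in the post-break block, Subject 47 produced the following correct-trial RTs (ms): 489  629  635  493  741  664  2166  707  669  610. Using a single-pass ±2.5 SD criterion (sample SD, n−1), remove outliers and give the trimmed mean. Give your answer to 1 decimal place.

626.3 ms

n = 10, ΣRT = 7803, M = 780.300
Σ(x−M)² = 2193398.10; s = √(2193398.10/9) = 493.671
Cutoffs: 780.300 ± 2.5·493.671 → [-453.9, 2014.5]
Outside: 2166 → excluded.
Retained (n=9): Σ = 5637, mean = 5637/9 = 626.333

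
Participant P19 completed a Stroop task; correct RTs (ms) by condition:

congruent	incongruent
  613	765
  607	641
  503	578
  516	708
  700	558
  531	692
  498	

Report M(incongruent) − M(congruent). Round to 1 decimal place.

M(congruent) = 3968/7 = 566.857
M(incongruent) = 3942/6 = 657.000
Difference = 657.000 − 566.857 = 90.143 ms

90.1 ms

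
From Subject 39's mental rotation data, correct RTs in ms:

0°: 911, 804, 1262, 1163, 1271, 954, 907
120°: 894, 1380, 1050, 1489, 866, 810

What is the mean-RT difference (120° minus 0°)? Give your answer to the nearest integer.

43 ms

M(0°) = 7272/7 = 1038.857
M(120°) = 6489/6 = 1081.500
Difference = 1081.500 − 1038.857 = 42.643 ms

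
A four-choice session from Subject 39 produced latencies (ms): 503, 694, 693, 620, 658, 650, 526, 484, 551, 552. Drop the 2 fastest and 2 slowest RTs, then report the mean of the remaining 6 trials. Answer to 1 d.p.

Sorted: 484, 503, 526, 551, 552, 620, 650, 658, 693, 694
Drop lowest 2 (484, 503) and highest 2 (693, 694)
Remaining (n=6): Σ = 3557, mean = 3557/6 = 592.833

592.8 ms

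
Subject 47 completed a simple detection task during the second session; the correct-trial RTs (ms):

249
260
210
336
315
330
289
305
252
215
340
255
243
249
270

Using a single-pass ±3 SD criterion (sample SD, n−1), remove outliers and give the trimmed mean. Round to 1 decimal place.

n = 15, ΣRT = 4118, M = 274.533
Σ(x−M)² = 25043.73; s = √(25043.73/14) = 42.295
Cutoffs: 274.533 ± 3·42.295 → [147.6, 401.4]
No RTs fall outside the cutoffs; all 15 retained. Mean = 4118/15 = 274.533

274.5 ms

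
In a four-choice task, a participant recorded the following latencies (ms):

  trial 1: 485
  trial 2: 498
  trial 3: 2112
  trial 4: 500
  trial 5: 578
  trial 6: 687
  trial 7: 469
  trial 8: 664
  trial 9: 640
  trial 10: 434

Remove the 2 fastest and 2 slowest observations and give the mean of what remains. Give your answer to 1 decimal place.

560.8 ms

Sorted: 434, 469, 485, 498, 500, 578, 640, 664, 687, 2112
Drop lowest 2 (434, 469) and highest 2 (687, 2112)
Remaining (n=6): Σ = 3365, mean = 3365/6 = 560.833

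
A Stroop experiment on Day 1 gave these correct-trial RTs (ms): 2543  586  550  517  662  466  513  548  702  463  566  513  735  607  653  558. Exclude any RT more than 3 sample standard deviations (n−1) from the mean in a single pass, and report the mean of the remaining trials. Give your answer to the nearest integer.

576 ms

n = 16, ΣRT = 11182, M = 698.875
Σ(x−M)² = 3721231.75; s = √(3721231.75/15) = 498.078
Cutoffs: 698.875 ± 3·498.078 → [-795.4, 2193.1]
Outside: 2543 → excluded.
Retained (n=15): Σ = 8639, mean = 8639/15 = 575.933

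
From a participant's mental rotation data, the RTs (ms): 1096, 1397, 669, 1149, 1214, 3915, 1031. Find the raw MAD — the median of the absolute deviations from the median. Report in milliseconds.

118 ms

Sorted: 669, 1031, 1096, 1149, 1214, 1397, 3915 → median = 1149
|x − 1149|: 53, 248, 480, 0, 65, 2766, 118
Sorted deviations: 0, 53, 65, 118, 248, 480, 2766 → MAD = 118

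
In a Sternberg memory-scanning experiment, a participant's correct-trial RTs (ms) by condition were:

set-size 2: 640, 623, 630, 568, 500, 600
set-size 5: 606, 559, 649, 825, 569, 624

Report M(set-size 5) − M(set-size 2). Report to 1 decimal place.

M(set-size 2) = 3561/6 = 593.500
M(set-size 5) = 3832/6 = 638.667
Difference = 638.667 − 593.500 = 45.167 ms

45.2 ms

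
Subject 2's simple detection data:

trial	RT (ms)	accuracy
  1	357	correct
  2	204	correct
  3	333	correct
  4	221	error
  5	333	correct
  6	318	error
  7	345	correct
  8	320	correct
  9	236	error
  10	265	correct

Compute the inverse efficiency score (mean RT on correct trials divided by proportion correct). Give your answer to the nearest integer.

Correct trials (n=7): 357, 204, 333, 333, 345, 320, 265
Mean correct RT = 2157/7 = 308.1429 ms
Proportion correct = 7/10
IES = 308.1429 / (7/10) = 440.204 ms

440 ms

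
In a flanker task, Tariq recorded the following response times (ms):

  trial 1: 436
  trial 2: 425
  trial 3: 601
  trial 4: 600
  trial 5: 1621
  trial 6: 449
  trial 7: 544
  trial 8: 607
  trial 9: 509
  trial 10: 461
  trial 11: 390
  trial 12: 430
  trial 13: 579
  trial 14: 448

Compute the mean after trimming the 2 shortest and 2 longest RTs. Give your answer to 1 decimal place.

505.7 ms

Sorted: 390, 425, 430, 436, 448, 449, 461, 509, 544, 579, 600, 601, 607, 1621
Drop lowest 2 (390, 425) and highest 2 (607, 1621)
Remaining (n=10): Σ = 5057, mean = 5057/10 = 505.700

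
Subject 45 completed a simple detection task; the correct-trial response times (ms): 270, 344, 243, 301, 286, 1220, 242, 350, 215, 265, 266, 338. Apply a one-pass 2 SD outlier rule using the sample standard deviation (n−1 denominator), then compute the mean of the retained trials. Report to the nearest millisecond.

n = 12, ΣRT = 4340, M = 361.667
Σ(x−M)² = 823962.67; s = √(823962.67/11) = 273.689
Cutoffs: 361.667 ± 2·273.689 → [-185.7, 909.0]
Outside: 1220 → excluded.
Retained (n=11): Σ = 3120, mean = 3120/11 = 283.636

284 ms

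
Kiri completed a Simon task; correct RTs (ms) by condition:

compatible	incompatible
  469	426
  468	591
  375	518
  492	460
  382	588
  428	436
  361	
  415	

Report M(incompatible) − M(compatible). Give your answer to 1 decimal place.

79.4 ms

M(compatible) = 3390/8 = 423.750
M(incompatible) = 3019/6 = 503.167
Difference = 503.167 − 423.750 = 79.417 ms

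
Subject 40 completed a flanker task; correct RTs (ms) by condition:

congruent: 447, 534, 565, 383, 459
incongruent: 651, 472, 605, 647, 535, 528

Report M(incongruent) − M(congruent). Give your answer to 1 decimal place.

M(congruent) = 2388/5 = 477.600
M(incongruent) = 3438/6 = 573.000
Difference = 573.000 − 477.600 = 95.400 ms

95.4 ms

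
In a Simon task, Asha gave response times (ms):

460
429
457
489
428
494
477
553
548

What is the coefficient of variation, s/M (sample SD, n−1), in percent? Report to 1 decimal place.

n = 9, Σ = 4335, M = 481.6667
Σ(x−M)² = 16448.000; s = √(16448.000/8) = 45.3431
CV = 45.3431 / 481.6667 = 0.09414 = 9.414%

9.4%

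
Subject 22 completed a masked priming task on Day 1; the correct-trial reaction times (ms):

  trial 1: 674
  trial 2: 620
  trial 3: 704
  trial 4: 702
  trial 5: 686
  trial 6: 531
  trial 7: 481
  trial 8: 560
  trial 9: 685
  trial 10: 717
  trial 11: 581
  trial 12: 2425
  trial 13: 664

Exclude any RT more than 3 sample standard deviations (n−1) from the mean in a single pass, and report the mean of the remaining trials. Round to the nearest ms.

n = 13, ΣRT = 10030, M = 771.538
Σ(x−M)² = 3028479.23; s = √(3028479.23/12) = 502.368
Cutoffs: 771.538 ± 3·502.368 → [-735.6, 2278.6]
Outside: 2425 → excluded.
Retained (n=12): Σ = 7605, mean = 7605/12 = 633.750

634 ms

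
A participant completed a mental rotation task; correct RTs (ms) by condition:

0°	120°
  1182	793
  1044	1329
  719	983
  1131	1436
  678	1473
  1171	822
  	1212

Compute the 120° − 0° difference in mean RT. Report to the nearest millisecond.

162 ms

M(0°) = 5925/6 = 987.500
M(120°) = 8048/7 = 1149.714
Difference = 1149.714 − 987.500 = 162.214 ms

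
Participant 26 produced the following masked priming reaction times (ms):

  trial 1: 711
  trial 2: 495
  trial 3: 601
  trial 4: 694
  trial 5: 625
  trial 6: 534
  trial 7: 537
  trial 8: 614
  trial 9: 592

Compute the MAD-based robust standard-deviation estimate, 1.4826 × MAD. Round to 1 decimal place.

Sorted: 495, 534, 537, 592, 601, 614, 625, 694, 711 → median = 601
|x − 601| sorted: 0, 9, 13, 24, 64, 67, 93, 106, 110 → MAD = 64
Robust SD ≈ 1.4826 × 64 = 94.886

94.9 ms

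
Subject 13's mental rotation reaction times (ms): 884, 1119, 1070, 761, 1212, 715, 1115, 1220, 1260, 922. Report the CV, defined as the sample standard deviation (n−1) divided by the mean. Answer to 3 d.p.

n = 10, Σ = 10278, M = 1027.8000
Σ(x−M)² = 343387.600; s = √(343387.600/9) = 195.3309
CV = 195.3309 / 1027.8000 = 0.19005

0.190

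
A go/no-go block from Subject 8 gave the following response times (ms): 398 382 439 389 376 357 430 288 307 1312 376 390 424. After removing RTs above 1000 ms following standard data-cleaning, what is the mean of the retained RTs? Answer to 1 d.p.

Excluded: 1312
Retained (n=12): Σ = 4556
Mean = 4556/12 = 379.6667

379.7 ms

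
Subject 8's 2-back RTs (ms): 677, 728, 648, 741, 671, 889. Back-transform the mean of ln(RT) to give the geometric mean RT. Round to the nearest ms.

ln(RT): 6.5177, 6.5903, 6.4739, 6.6080, 6.5088, 6.7901
Mean ln(RT) = 39.4887/6 = 6.58146
Geometric mean = exp(6.58146) = 721.59 ms

722 ms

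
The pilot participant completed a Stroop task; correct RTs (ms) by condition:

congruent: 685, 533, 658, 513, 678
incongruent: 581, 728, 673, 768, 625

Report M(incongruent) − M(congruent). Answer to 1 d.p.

M(congruent) = 3067/5 = 613.400
M(incongruent) = 3375/5 = 675.000
Difference = 675.000 − 613.400 = 61.600 ms

61.6 ms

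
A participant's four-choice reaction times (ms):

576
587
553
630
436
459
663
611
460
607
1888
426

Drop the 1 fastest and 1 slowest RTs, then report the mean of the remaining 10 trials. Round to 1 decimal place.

Sorted: 426, 436, 459, 460, 553, 576, 587, 607, 611, 630, 663, 1888
Drop lowest 1 (426) and highest 1 (1888)
Remaining (n=10): Σ = 5582, mean = 5582/10 = 558.200

558.2 ms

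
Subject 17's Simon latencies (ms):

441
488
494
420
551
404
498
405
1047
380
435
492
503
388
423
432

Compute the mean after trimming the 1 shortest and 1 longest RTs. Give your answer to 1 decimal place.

Sorted: 380, 388, 404, 405, 420, 423, 432, 435, 441, 488, 492, 494, 498, 503, 551, 1047
Drop lowest 1 (380) and highest 1 (1047)
Remaining (n=14): Σ = 6374, mean = 6374/14 = 455.286

455.3 ms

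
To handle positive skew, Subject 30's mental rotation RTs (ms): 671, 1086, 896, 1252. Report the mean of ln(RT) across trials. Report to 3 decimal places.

ln(RT): 6.5088, 6.9903, 6.7979, 7.1325
Σ ln(RT) = 27.4295
Mean = 27.4295/4 = 6.85737

6.857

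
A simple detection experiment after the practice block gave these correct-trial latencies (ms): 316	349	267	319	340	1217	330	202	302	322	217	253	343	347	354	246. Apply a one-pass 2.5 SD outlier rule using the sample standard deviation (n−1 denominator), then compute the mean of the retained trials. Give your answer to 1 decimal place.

300.5 ms

n = 16, ΣRT = 5724, M = 357.750
Σ(x−M)² = 823215.00; s = √(823215.00/15) = 234.267
Cutoffs: 357.750 ± 2.5·234.267 → [-227.9, 943.4]
Outside: 1217 → excluded.
Retained (n=15): Σ = 4507, mean = 4507/15 = 300.467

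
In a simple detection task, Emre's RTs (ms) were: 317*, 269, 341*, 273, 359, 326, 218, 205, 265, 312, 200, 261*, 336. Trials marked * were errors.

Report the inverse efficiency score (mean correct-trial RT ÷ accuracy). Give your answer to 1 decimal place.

Correct trials (n=10): 269, 273, 359, 326, 218, 205, 265, 312, 200, 336
Mean correct RT = 2763/10 = 276.3000 ms
Proportion correct = 10/13
IES = 276.3000 / (10/13) = 359.190 ms

359.2 ms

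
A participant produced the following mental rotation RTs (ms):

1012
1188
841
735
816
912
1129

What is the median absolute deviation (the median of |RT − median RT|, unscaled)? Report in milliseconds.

Sorted: 735, 816, 841, 912, 1012, 1129, 1188 → median = 912
|x − 912|: 100, 276, 71, 177, 96, 0, 217
Sorted deviations: 0, 71, 96, 100, 177, 217, 276 → MAD = 100

100 ms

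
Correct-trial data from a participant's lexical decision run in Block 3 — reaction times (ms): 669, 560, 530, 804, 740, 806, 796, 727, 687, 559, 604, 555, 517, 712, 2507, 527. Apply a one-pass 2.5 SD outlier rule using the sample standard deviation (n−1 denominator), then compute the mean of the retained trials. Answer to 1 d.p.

n = 16, ΣRT = 12300, M = 768.750
Σ(x−M)² = 3386535.00; s = √(3386535.00/15) = 475.152
Cutoffs: 768.750 ± 2.5·475.152 → [-419.1, 1956.6]
Outside: 2507 → excluded.
Retained (n=15): Σ = 9793, mean = 9793/15 = 652.867

652.9 ms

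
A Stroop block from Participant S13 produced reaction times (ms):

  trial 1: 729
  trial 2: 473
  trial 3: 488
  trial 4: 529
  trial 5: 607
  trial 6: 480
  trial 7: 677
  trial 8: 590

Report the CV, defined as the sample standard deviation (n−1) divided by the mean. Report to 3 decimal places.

0.168

n = 8, Σ = 4573, M = 571.6250
Σ(x−M)² = 64391.875; s = √(64391.875/7) = 95.9106
CV = 95.9106 / 571.6250 = 0.16779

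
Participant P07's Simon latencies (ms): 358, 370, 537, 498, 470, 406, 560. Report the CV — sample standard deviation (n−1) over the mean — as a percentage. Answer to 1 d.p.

17.6%

n = 7, Σ = 3199, M = 457.0000
Σ(x−M)² = 38830.000; s = √(38830.000/6) = 80.4467
CV = 80.4467 / 457.0000 = 0.17603 = 17.603%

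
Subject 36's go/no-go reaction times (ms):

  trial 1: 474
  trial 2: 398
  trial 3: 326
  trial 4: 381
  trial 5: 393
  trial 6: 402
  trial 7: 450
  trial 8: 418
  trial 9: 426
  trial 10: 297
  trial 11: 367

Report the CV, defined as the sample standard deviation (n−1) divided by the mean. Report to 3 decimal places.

0.130

n = 11, Σ = 4332, M = 393.8182
Σ(x−M)² = 26147.636; s = √(26147.636/10) = 51.1348
CV = 51.1348 / 393.8182 = 0.12984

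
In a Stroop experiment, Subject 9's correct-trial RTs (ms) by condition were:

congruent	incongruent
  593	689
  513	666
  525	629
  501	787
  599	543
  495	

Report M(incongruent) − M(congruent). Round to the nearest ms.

125 ms

M(congruent) = 3226/6 = 537.667
M(incongruent) = 3314/5 = 662.800
Difference = 662.800 − 537.667 = 125.133 ms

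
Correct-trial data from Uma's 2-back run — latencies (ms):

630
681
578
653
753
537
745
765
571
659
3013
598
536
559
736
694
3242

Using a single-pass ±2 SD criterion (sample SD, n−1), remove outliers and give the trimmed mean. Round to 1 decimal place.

n = 17, ΣRT = 15950, M = 938.235
Σ(x−M)² = 10981697.06; s = √(10981697.06/16) = 828.466
Cutoffs: 938.235 ± 2·828.466 → [-718.7, 2595.2]
Outside: 3013, 3242 → excluded.
Retained (n=15): Σ = 9695, mean = 9695/15 = 646.333

646.3 ms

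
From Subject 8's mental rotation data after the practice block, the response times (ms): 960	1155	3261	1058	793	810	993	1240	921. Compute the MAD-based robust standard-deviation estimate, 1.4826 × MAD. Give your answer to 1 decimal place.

Sorted: 793, 810, 921, 960, 993, 1058, 1155, 1240, 3261 → median = 993
|x − 993| sorted: 0, 33, 65, 72, 162, 183, 200, 247, 2268 → MAD = 162
Robust SD ≈ 1.4826 × 162 = 240.181

240.2 ms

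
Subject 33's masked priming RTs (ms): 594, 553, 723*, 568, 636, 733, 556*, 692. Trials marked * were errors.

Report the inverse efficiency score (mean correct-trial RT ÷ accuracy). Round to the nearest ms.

839 ms

Correct trials (n=6): 594, 553, 568, 636, 733, 692
Mean correct RT = 3776/6 = 629.3333 ms
Proportion correct = 6/8
IES = 629.3333 / (6/8) = 839.111 ms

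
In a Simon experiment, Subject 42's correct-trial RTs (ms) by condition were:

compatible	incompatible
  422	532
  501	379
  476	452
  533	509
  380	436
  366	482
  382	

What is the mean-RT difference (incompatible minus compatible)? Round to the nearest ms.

28 ms

M(compatible) = 3060/7 = 437.143
M(incompatible) = 2790/6 = 465.000
Difference = 465.000 − 437.143 = 27.857 ms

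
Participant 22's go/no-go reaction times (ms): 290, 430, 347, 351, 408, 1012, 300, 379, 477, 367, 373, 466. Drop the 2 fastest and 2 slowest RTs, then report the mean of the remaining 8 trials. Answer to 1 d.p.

390.1 ms

Sorted: 290, 300, 347, 351, 367, 373, 379, 408, 430, 466, 477, 1012
Drop lowest 2 (290, 300) and highest 2 (477, 1012)
Remaining (n=8): Σ = 3121, mean = 3121/8 = 390.125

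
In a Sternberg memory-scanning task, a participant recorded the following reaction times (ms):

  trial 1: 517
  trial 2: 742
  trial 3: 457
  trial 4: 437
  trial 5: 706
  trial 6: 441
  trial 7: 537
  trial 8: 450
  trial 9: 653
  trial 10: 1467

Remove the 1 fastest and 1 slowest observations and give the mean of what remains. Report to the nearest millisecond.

563 ms

Sorted: 437, 441, 450, 457, 517, 537, 653, 706, 742, 1467
Drop lowest 1 (437) and highest 1 (1467)
Remaining (n=8): Σ = 4503, mean = 4503/8 = 562.875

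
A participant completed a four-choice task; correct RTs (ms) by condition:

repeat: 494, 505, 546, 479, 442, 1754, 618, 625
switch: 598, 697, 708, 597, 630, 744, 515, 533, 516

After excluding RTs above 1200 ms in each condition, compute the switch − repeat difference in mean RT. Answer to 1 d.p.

85.5 ms

repeat: exclude 1754
M(repeat) = 3709/7 = 529.857
M(switch) = 5538/9 = 615.333
Difference = 615.333 − 529.857 = 85.476 ms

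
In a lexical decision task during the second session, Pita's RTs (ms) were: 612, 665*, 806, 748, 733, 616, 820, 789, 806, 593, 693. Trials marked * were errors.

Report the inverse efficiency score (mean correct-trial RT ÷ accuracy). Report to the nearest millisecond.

794 ms

Correct trials (n=10): 612, 806, 748, 733, 616, 820, 789, 806, 593, 693
Mean correct RT = 7216/10 = 721.6000 ms
Proportion correct = 10/11
IES = 721.6000 / (10/11) = 793.760 ms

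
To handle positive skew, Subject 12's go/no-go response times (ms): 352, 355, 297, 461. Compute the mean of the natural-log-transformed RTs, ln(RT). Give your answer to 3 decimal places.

ln(RT): 5.8636, 5.8721, 5.6937, 6.1334
Σ ln(RT) = 23.5629
Mean = 23.5629/4 = 5.89072

5.891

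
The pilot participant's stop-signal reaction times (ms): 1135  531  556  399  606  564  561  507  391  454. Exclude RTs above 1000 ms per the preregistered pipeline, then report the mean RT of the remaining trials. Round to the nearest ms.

508 ms

Excluded: 1135
Retained (n=9): Σ = 4569
Mean = 4569/9 = 507.6667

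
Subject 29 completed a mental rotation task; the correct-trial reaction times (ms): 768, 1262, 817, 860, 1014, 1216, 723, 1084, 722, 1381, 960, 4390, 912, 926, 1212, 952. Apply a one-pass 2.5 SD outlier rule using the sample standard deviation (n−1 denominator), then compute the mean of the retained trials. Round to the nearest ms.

987 ms

n = 16, ΣRT = 19199, M = 1199.938
Σ(x−M)² = 11443206.94; s = √(11443206.94/15) = 873.430
Cutoffs: 1199.938 ± 2.5·873.430 → [-983.6, 3383.5]
Outside: 4390 → excluded.
Retained (n=15): Σ = 14809, mean = 14809/15 = 987.267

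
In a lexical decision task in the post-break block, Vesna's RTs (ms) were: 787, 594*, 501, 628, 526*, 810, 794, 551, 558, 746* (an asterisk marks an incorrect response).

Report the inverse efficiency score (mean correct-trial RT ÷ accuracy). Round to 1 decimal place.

944.7 ms

Correct trials (n=7): 787, 501, 628, 810, 794, 551, 558
Mean correct RT = 4629/7 = 661.2857 ms
Proportion correct = 7/10
IES = 661.2857 / (7/10) = 944.694 ms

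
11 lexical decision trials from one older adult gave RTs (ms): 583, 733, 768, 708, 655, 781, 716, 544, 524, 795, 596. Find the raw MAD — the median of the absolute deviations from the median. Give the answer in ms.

73 ms

Sorted: 524, 544, 583, 596, 655, 708, 716, 733, 768, 781, 795 → median = 708
|x − 708|: 125, 25, 60, 0, 53, 73, 8, 164, 184, 87, 112
Sorted deviations: 0, 8, 25, 53, 60, 73, 87, 112, 125, 164, 184 → MAD = 73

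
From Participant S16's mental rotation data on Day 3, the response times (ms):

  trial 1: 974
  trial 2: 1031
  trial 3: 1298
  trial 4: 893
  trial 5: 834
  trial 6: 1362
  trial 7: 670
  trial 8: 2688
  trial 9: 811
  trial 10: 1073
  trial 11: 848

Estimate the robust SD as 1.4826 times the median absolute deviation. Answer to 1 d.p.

Sorted: 670, 811, 834, 848, 893, 974, 1031, 1073, 1298, 1362, 2688 → median = 974
|x − 974| sorted: 0, 57, 81, 99, 126, 140, 163, 304, 324, 388, 1714 → MAD = 140
Robust SD ≈ 1.4826 × 140 = 207.564

207.6 ms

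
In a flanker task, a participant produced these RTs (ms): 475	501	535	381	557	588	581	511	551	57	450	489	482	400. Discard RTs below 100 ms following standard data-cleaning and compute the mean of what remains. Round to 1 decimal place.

Excluded: 57
Retained (n=13): Σ = 6501
Mean = 6501/13 = 500.0769

500.1 ms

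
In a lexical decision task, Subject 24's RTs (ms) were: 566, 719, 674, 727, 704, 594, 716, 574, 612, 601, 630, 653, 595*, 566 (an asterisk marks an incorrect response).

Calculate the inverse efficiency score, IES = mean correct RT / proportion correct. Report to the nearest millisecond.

Correct trials (n=13): 566, 719, 674, 727, 704, 594, 716, 574, 612, 601, 630, 653, 566
Mean correct RT = 8336/13 = 641.2308 ms
Proportion correct = 13/14
IES = 641.2308 / (13/14) = 690.556 ms

691 ms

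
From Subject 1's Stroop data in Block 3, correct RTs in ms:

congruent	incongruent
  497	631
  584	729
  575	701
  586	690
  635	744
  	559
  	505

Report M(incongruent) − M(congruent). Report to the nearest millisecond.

M(congruent) = 2877/5 = 575.400
M(incongruent) = 4559/7 = 651.286
Difference = 651.286 − 575.400 = 75.886 ms

76 ms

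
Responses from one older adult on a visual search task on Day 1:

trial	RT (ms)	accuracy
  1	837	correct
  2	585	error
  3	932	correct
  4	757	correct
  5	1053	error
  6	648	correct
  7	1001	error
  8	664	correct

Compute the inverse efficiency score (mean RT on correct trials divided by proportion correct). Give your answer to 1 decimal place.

Correct trials (n=5): 837, 932, 757, 648, 664
Mean correct RT = 3838/5 = 767.6000 ms
Proportion correct = 5/8
IES = 767.6000 / (5/8) = 1228.160 ms

1228.2 ms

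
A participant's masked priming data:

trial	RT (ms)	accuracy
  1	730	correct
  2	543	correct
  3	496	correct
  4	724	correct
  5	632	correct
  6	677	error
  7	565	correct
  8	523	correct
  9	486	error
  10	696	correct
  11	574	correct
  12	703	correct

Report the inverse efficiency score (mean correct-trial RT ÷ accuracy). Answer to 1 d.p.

742.3 ms

Correct trials (n=10): 730, 543, 496, 724, 632, 565, 523, 696, 574, 703
Mean correct RT = 6186/10 = 618.6000 ms
Proportion correct = 10/12
IES = 618.6000 / (10/12) = 742.320 ms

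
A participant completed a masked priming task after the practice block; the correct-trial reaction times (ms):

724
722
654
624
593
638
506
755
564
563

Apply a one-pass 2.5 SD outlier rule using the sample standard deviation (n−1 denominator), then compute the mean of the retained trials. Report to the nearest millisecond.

n = 10, ΣRT = 6343, M = 634.300
Σ(x−M)² = 59006.10; s = √(59006.10/9) = 80.971
Cutoffs: 634.300 ± 2.5·80.971 → [431.9, 836.7]
No RTs fall outside the cutoffs; all 10 retained. Mean = 6343/10 = 634.300

634 ms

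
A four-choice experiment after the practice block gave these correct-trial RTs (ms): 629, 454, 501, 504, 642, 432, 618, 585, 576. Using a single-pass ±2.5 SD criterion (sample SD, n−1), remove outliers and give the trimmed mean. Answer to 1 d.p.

n = 9, ΣRT = 4941, M = 549.000
Σ(x−M)² = 48878.00; s = √(48878.00/8) = 78.165
Cutoffs: 549.000 ± 2.5·78.165 → [353.6, 744.4]
No RTs fall outside the cutoffs; all 9 retained. Mean = 4941/9 = 549.000

549.0 ms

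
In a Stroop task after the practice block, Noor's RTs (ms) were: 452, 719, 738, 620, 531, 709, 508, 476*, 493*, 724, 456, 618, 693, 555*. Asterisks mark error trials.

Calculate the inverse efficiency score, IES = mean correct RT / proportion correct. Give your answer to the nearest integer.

Correct trials (n=11): 452, 719, 738, 620, 531, 709, 508, 724, 456, 618, 693
Mean correct RT = 6768/11 = 615.2727 ms
Proportion correct = 11/14
IES = 615.2727 / (11/14) = 783.074 ms

783 ms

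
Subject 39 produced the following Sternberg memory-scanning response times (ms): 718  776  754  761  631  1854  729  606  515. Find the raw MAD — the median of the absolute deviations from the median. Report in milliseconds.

Sorted: 515, 606, 631, 718, 729, 754, 761, 776, 1854 → median = 729
|x − 729|: 11, 47, 25, 32, 98, 1125, 0, 123, 214
Sorted deviations: 0, 11, 25, 32, 47, 98, 123, 214, 1125 → MAD = 47

47 ms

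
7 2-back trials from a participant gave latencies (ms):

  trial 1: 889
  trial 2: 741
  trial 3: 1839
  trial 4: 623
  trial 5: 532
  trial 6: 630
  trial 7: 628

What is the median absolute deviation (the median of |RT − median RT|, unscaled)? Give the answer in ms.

Sorted: 532, 623, 628, 630, 741, 889, 1839 → median = 630
|x − 630|: 259, 111, 1209, 7, 98, 0, 2
Sorted deviations: 0, 2, 7, 98, 111, 259, 1209 → MAD = 98

98 ms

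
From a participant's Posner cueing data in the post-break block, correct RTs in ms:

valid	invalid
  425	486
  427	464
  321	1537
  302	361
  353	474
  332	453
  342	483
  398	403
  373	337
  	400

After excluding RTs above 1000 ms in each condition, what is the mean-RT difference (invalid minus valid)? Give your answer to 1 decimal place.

65.3 ms

invalid: exclude 1537
M(valid) = 3273/9 = 363.667
M(invalid) = 3861/9 = 429.000
Difference = 429.000 − 363.667 = 65.333 ms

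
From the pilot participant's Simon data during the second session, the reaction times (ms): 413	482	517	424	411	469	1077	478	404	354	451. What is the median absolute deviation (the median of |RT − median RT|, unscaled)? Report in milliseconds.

Sorted: 354, 404, 411, 413, 424, 451, 469, 478, 482, 517, 1077 → median = 451
|x − 451|: 38, 31, 66, 27, 40, 18, 626, 27, 47, 97, 0
Sorted deviations: 0, 18, 27, 27, 31, 38, 40, 47, 66, 97, 626 → MAD = 38

38 ms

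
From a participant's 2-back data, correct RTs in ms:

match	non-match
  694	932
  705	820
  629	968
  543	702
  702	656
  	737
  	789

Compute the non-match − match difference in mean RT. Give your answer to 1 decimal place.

146.0 ms

M(match) = 3273/5 = 654.600
M(non-match) = 5604/7 = 800.571
Difference = 800.571 − 654.600 = 145.971 ms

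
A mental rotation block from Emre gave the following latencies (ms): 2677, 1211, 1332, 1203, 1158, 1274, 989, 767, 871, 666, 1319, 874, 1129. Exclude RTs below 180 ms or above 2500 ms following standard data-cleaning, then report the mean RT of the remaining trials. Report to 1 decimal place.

Excluded: 2677
Retained (n=12): Σ = 12793
Mean = 12793/12 = 1066.0833

1066.1 ms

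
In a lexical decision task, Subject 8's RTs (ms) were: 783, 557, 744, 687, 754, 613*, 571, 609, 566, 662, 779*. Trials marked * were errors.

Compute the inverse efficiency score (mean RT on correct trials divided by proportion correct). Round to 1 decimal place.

805.7 ms

Correct trials (n=9): 783, 557, 744, 687, 754, 571, 609, 566, 662
Mean correct RT = 5933/9 = 659.2222 ms
Proportion correct = 9/11
IES = 659.2222 / (9/11) = 805.716 ms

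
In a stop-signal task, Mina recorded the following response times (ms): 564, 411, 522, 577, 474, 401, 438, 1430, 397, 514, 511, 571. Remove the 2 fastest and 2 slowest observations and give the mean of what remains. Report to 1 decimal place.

500.6 ms

Sorted: 397, 401, 411, 438, 474, 511, 514, 522, 564, 571, 577, 1430
Drop lowest 2 (397, 401) and highest 2 (577, 1430)
Remaining (n=8): Σ = 4005, mean = 4005/8 = 500.625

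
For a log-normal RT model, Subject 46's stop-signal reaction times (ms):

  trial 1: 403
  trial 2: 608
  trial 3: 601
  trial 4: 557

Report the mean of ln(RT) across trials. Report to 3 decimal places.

ln(RT): 5.9989, 6.4102, 6.3986, 6.3226
Σ ln(RT) = 25.1303
Mean = 25.1303/4 = 6.28257

6.283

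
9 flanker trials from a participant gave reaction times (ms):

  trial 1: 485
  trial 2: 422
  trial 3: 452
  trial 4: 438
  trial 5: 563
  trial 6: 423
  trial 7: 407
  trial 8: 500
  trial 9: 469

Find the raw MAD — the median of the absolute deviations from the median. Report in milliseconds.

30 ms

Sorted: 407, 422, 423, 438, 452, 469, 485, 500, 563 → median = 452
|x − 452|: 33, 30, 0, 14, 111, 29, 45, 48, 17
Sorted deviations: 0, 14, 17, 29, 30, 33, 45, 48, 111 → MAD = 30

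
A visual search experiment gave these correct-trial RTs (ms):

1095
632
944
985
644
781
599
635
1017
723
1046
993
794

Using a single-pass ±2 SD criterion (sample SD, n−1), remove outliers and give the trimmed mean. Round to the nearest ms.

838 ms

n = 13, ΣRT = 10888, M = 837.538
Σ(x−M)² = 395033.23; s = √(395033.23/12) = 181.437
Cutoffs: 837.538 ± 2·181.437 → [474.7, 1200.4]
No RTs fall outside the cutoffs; all 13 retained. Mean = 10888/13 = 837.538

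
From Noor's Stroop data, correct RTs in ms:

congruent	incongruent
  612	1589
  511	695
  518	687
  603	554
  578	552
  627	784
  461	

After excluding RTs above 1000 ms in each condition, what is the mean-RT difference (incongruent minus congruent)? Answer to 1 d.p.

incongruent: exclude 1589
M(congruent) = 3910/7 = 558.571
M(incongruent) = 3272/5 = 654.400
Difference = 654.400 − 558.571 = 95.829 ms

95.8 ms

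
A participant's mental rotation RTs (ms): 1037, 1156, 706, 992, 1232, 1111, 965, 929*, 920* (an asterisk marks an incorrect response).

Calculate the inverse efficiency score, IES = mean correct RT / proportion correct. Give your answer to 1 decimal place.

1322.3 ms

Correct trials (n=7): 1037, 1156, 706, 992, 1232, 1111, 965
Mean correct RT = 7199/7 = 1028.4286 ms
Proportion correct = 7/9
IES = 1028.4286 / (7/9) = 1322.265 ms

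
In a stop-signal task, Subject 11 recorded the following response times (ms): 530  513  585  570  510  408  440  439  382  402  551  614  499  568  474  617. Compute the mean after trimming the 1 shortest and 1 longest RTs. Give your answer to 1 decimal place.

Sorted: 382, 402, 408, 439, 440, 474, 499, 510, 513, 530, 551, 568, 570, 585, 614, 617
Drop lowest 1 (382) and highest 1 (617)
Remaining (n=14): Σ = 7103, mean = 7103/14 = 507.357

507.4 ms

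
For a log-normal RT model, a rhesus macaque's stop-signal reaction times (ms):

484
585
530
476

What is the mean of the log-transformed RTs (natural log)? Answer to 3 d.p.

6.248

ln(RT): 6.1821, 6.3716, 6.2729, 6.1654
Σ ln(RT) = 24.9920
Mean = 24.9920/4 = 6.24800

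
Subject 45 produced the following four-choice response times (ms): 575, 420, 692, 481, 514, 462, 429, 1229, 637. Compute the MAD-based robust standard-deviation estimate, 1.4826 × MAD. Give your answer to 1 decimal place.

Sorted: 420, 429, 462, 481, 514, 575, 637, 692, 1229 → median = 514
|x − 514| sorted: 0, 33, 52, 61, 85, 94, 123, 178, 715 → MAD = 85
Robust SD ≈ 1.4826 × 85 = 126.021

126.0 ms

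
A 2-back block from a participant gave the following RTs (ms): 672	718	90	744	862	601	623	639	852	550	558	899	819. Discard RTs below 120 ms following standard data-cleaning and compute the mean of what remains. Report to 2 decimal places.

711.42 ms

Excluded: 90
Retained (n=12): Σ = 8537
Mean = 8537/12 = 711.4167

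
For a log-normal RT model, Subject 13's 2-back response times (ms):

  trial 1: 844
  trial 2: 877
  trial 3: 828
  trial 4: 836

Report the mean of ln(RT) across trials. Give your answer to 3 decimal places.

6.741

ln(RT): 6.7382, 6.7765, 6.7190, 6.7286
Σ ln(RT) = 26.9623
Mean = 26.9623/4 = 6.74058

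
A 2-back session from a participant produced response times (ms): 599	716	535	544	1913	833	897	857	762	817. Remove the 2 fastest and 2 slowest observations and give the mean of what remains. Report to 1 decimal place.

Sorted: 535, 544, 599, 716, 762, 817, 833, 857, 897, 1913
Drop lowest 2 (535, 544) and highest 2 (897, 1913)
Remaining (n=6): Σ = 4584, mean = 4584/6 = 764.000

764.0 ms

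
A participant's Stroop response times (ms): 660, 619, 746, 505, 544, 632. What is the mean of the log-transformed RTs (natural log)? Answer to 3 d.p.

6.418

ln(RT): 6.4922, 6.4281, 6.6147, 6.2246, 6.2989, 6.4489
Σ ln(RT) = 38.5075
Mean = 38.5075/6 = 6.41791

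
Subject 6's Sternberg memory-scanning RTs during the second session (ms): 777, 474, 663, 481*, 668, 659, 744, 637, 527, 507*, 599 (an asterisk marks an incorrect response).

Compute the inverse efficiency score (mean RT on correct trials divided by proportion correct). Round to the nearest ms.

781 ms

Correct trials (n=9): 777, 474, 663, 668, 659, 744, 637, 527, 599
Mean correct RT = 5748/9 = 638.6667 ms
Proportion correct = 9/11
IES = 638.6667 / (9/11) = 780.593 ms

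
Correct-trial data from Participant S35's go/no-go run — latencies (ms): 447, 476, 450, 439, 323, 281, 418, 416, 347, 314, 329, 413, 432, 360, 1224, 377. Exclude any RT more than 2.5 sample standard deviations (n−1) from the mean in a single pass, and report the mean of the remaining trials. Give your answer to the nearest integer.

388 ms

n = 16, ΣRT = 7046, M = 440.375
Σ(x−M)² = 704137.75; s = √(704137.75/15) = 216.662
Cutoffs: 440.375 ± 2.5·216.662 → [-101.3, 982.0]
Outside: 1224 → excluded.
Retained (n=15): Σ = 5822, mean = 5822/15 = 388.133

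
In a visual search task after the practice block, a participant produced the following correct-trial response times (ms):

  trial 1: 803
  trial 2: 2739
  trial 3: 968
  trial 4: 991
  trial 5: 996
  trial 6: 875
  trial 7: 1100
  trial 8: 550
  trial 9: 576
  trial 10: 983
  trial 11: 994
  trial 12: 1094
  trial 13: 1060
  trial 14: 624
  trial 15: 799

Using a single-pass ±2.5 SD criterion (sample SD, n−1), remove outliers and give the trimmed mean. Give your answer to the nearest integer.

n = 15, ΣRT = 15152, M = 1010.133
Σ(x−M)² = 3664949.73; s = √(3664949.73/14) = 511.646
Cutoffs: 1010.133 ± 2.5·511.646 → [-269.0, 2289.2]
Outside: 2739 → excluded.
Retained (n=14): Σ = 12413, mean = 12413/14 = 886.643

887 ms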